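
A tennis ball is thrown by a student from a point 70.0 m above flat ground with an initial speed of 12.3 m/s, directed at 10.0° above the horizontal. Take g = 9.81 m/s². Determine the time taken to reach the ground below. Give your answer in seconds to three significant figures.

Horizontal component vₓ = 12.30 cos 10.0° = 12.11 m/s; vertical v_y0 = 12.30 sin 10.0° = 2.136 m/s.
The projectile lands when y = 70.0 + (2.136) t − ½·9.81·t² = 0. Positive root: t = (2.136 + √(2.136² + 2·9.81·70.0)) / 9.81 = (2.136 + 37.12) / 9.81 = 4.002 s.

4.00 s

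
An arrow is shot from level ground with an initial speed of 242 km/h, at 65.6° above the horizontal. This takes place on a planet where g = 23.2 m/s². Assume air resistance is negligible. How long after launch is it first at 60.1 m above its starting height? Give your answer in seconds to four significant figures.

Convert: 242 km/h = 242/3.6 = 67.22 m/s.
Horizontal component vₓ = 67.22 cos 65.6° = 27.77 m/s; vertical v_y0 = 67.22 sin 65.6° = 61.22 m/s.
Set y = v_y0 t − ½ g t² = 60.1: 11.60 t² − 61.22 t + 60.1 = 0.
Quadratic formula: t = (61.22 ± √959.03) / 23.2 = (61.22 ± 30.97) / 23.2 → t = 1.304 s or 3.974 s.
The first (ascending) time is 1.304 s.

1.304 s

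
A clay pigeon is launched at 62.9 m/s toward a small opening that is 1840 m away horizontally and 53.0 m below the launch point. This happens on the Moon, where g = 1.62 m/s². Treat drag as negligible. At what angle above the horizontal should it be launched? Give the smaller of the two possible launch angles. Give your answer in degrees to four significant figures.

22.38°

Trajectory: y = x tanθ − g x² (1 + tan²θ)/(2v₀²). With x = 1840, y = −53.0, v₀ = 62.9, g = 1.62:
693.1 tan²θ − 1840 tanθ + (640.1) = 0.
tanθ = [1840 ± √(1840² − 4 × 693.1 × (640.1))] / (2 × 693.1) = (1840 ± 1269) / 1386, giving tanθ = 0.4118 or 2.243.
θ = 22.38° or 65.97°; the smaller is 22.38°.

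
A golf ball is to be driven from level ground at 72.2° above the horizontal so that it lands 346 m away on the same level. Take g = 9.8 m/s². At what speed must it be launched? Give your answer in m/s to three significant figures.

Level-ground range: R = v₀² sin(2θ)/g, so v₀ = √(gR / sin 2θ).
v₀ = √(9.80 × 346 / sin 144.4°) = √(3391 / 0.5821) = √5824.9 = 76.32 m/s.

76.3 m/s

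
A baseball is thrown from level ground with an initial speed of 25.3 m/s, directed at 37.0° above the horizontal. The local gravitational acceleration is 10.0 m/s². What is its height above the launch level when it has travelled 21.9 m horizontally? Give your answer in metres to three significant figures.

10.6 m

Horizontal component vₓ = 25.30 cos 37.0° = 20.21 m/s; vertical v_y0 = 25.30 sin 37.0° = 15.23 m/s.
At x = 21.9 m, t = x/vₓ = 21.9/20.21 = 1.084 s.
Height: y = v_y0 t − ½ g t² = 15.23 × 1.084 − 5.000 × 1.084² = 16.50 − 5.874 = 10.63 m.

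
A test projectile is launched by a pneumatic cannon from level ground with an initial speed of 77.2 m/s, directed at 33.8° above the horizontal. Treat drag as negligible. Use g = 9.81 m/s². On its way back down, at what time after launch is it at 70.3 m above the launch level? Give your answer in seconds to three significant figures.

Components: vₓ = 77.20 cos 33.8° = 64.15 m/s, v_y0 = 77.20 sin 33.8° = 42.95 m/s.
Require v_y0 t − ½ g t² = 70.3, i.e. 4.905 t² − 42.95 t + 70.3 = 0.
t = [42.95 ± √(42.95² − 2·9.81·70.3)] / 9.81 = (42.95 ± 21.57) / 9.81, so t = 2.179 s or t = 6.576 s.
The descending-branch root is 6.576 s.

6.58 s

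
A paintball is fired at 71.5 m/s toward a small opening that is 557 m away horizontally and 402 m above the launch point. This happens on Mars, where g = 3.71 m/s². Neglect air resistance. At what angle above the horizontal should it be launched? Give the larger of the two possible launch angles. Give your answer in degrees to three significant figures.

74.9°

Trajectory: y = x tanθ − g x² (1 + tan²θ)/(2v₀²). With x = 557, y = 402, v₀ = 71.5, g = 3.71:
112.6 tan²θ − 557 tanθ + (514.6) = 0.
tanθ = [557 ± √(557² − 4 × 112.6 × (514.6))] / (2 × 112.6) = (557 ± 280.2) / 225.2, giving tanθ = 1.229 or 3.719.
θ = 50.87° or 74.95°; the larger is 74.95°.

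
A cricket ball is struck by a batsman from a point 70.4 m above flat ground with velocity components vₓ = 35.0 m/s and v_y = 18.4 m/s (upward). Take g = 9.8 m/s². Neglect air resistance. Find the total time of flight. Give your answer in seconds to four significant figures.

The projectile lands when y = 70.4 + (18.40) t − ½·9.80·t² = 0. Positive root: t = (18.40 + √(18.40² + 2·9.80·70.4)) / 9.80 = (18.40 + 41.45) / 9.80 = 6.108 s.

6.108 s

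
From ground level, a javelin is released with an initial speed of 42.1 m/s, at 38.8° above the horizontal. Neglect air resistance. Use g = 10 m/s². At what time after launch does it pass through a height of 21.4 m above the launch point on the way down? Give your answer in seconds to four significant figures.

4.275 s

vₓ = 42.10 cos 38.8° = 32.81 m/s; v_y0 = 42.10 sin 38.8° = 26.38 m/s.
Height y(t) = 26.38 t − 5.000 t² = 21.4 gives 5.000 t² − 26.38 t + 21.4 = 0.
t = [26.38 ± √(26.38² − 2·10.0·21.4)] / 10.0 = (26.38 ± 16.37) / 10.0, so t = 1.001 s or t = 4.275 s.
The descending-branch root is 4.275 s.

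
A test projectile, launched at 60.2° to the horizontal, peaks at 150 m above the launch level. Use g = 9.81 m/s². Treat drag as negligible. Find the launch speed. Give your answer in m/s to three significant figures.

62.5 m/s

At the peak v_y = 0, so v_y0 = √(2gH) = √(2 × 9.81 × 150) = 54.25 m/s.
v_y0 = v₀ sin θ ⇒ v₀ = 54.25 / sin 60.2° = 62.52 m/s.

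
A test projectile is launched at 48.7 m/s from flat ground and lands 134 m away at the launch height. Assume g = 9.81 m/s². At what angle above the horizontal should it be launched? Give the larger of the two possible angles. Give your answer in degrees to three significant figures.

73.2°

R = v₀² sin 2θ / g gives sin 2θ = gR/v₀² = 9.81·134/48.7² = 0.5543.
2θ = 33.66° or 180° − 33.66° = 146.3°, so θ = 16.83° or 73.17°.
The larger angle is 73.17°.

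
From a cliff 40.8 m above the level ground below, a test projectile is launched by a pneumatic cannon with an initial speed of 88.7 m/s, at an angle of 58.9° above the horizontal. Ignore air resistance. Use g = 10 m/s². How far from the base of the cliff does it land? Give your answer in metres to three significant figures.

vₓ = 88.70 cos 58.9° = 45.82 m/s; v_y0 = 88.70 sin 58.9° = 75.95 m/s.
The projectile lands when y = 40.8 + (75.95) t − ½·10.0·t² = 0. Positive root: t = (75.95 + √(75.95² + 2·10.0·40.8)) / 10.0 = (75.95 + 81.15) / 10.0 = 15.71 s.
Horizontal distance: R = vₓ t = 45.82 × 15.71 = 719.8 m.

720 m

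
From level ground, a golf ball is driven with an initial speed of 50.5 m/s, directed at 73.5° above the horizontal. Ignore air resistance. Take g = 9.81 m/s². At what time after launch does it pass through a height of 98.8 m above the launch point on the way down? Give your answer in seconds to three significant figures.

Horizontal component vₓ = 50.50 cos 73.5° = 14.34 m/s; vertical v_y0 = 50.50 sin 73.5° = 48.42 m/s.
Height y(t) = 48.42 t − 4.905 t² = 98.8 gives 4.905 t² − 48.42 t + 98.8 = 0.
Quadratic formula: t = (48.42 ± √406.08) / 9.81 = (48.42 ± 20.15) / 9.81 → t = 2.882 s or 6.990 s.
The descending-branch root is 6.990 s.

6.99 s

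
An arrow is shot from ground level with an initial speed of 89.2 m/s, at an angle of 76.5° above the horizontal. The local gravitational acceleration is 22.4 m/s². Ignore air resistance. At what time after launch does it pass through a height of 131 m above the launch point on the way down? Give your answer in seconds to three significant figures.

5.69 s

Components: vₓ = 89.20 cos 76.5° = 20.82 m/s, v_y0 = 89.20 sin 76.5° = 86.74 m/s.
Require v_y0 t − ½ g t² = 131, i.e. 11.20 t² − 86.74 t + 131 = 0.
t = [86.74 ± √(86.74² − 2·22.4·131)] / 22.4 = (86.74 ± 40.67) / 22.4, so t = 2.056 s or t = 5.688 s.
The descending-branch root is 5.688 s.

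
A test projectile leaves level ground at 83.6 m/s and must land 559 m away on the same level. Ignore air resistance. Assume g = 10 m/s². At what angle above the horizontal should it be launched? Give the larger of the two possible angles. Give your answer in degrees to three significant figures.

63.4°

Level-ground range R = v₀² sin(2θ)/g ⇒ sin(2θ) = gR/v₀² = 10.0 × 559 / 83.6² = 0.7998.
2θ = 53.11° or 180° − 53.11° = 126.9°, so θ = 26.56° or 63.44°.
The larger angle is 63.44°.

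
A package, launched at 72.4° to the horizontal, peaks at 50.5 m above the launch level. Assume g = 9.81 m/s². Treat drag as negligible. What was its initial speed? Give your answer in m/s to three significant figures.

At the peak v_y = 0, so v_y0 = √(2gH) = √(2 × 9.81 × 50.5) = 31.48 m/s.
v_y0 = v₀ sin θ ⇒ v₀ = 31.48 / sin 72.4° = 33.02 m/s.

33.0 m/s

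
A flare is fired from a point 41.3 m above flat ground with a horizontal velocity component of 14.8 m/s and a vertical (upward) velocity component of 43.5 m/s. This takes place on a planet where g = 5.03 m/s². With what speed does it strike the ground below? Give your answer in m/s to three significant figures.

Vertical motion (up positive, ground at y = 0): 2.515 t² − (43.50) t − 41.3 = 0, so t = (43.50 + √(43.50² + 2·5.03·41.3)) / 5.03 = (43.50 + 48.04) / 5.03 = 18.20 s.
Vertical velocity at impact: v_y = v_y0 − g t = 43.50 − 5.03 × 18.20 = −48.04 m/s.
Speed: |v| = √(vₓ² + v_y²) = √(14.80² + 48.04²) = 50.27 m/s.

50.3 m/s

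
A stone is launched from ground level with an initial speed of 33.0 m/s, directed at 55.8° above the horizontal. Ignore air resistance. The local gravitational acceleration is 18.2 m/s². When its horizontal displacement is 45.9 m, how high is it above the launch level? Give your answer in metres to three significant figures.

11.8 m

Resolve: vₓ = 33.00 cos 55.8° = 18.55 m/s and v_y0 = 33.00 sin 55.8° = 27.29 m/s.
x = vₓ t ⇒ t = 45.9/18.55 = 2.475 s.
Height: y = v_y0 t − ½ g t² = 27.29 × 2.475 − 9.100 × 2.475² = 67.54 − 55.72 = 11.82 m.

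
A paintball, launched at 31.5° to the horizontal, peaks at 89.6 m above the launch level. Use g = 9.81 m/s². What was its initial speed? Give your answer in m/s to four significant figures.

At the peak v_y = 0, so v_y0 = √(2gH) = √(2 × 9.81 × 89.6) = 41.93 m/s.
v_y0 = v₀ sin θ ⇒ v₀ = 41.93 / sin 31.5° = 80.25 m/s.

80.25 m/s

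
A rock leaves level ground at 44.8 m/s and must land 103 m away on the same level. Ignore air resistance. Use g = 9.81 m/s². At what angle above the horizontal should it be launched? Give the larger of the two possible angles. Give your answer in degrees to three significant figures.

Level-ground range R = v₀² sin(2θ)/g ⇒ sin(2θ) = gR/v₀² = 9.81 × 103 / 44.8² = 0.5034.
2θ = 30.23° or 180° − 30.23° = 149.8°, so θ = 15.11° or 74.89°.
The larger angle is 74.89°.

74.9°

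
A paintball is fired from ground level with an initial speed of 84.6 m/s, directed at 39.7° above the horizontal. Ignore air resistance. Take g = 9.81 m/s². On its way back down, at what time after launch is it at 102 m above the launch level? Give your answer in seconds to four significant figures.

8.599 s

vₓ = 84.60 cos 39.7° = 65.09 m/s; v_y0 = 84.60 sin 39.7° = 54.04 m/s.
Height y(t) = 54.04 t − 4.905 t² = 102 gives 4.905 t² − 54.04 t + 102 = 0.
t = [54.04 ± √(54.04² − 2·9.81·102)] / 9.81 = (54.04 ± 30.32) / 9.81, so t = 2.418 s or t = 8.599 s.
The descending-branch root is 8.599 s.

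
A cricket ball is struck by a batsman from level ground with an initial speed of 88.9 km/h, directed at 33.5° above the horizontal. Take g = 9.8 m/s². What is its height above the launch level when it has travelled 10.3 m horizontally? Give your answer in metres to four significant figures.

5.592 m

Convert: 88.9 km/h = 88.9/3.6 = 24.69 m/s.
Components: vₓ = 24.69 cos 33.5° = 20.59 m/s, v_y0 = 24.69 sin 33.5° = 13.63 m/s.
x = vₓ t ⇒ t = 10.3/20.59 = 0.5002 s.
Height: y = v_y0 t − ½ g t² = 13.63 × 0.5002 − 4.900 × 0.5002² = 6.817 − 1.226 = 5.592 m.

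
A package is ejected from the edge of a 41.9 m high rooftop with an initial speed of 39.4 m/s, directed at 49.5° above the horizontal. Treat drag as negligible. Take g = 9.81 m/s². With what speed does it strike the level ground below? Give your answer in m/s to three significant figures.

48.7 m/s

Horizontal component vₓ = 39.40 cos 49.5° = 25.59 m/s; vertical v_y0 = 39.40 sin 49.5° = 29.96 m/s.
With up positive and y = 0 at the ground: y(t) = 41.9 + (29.96) t − 4.905 t². Setting y = 0 and taking the positive root: t = [29.96 + √(29.96² + 2·9.81·41.9)] / 9.81 = (29.96 + 41.47) / 9.81 = 7.281 s.
Vertical velocity at impact: v_y = v_y0 − g t = 29.96 − 9.81 × 7.281 = −41.47 m/s.
Speed: |v| = √(vₓ² + v_y²) = √(25.59² + 41.47²) = 48.73 m/s.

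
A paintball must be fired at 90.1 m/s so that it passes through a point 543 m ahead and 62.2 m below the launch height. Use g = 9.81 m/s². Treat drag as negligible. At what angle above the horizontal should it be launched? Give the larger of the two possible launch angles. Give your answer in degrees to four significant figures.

Trajectory: y = x tanθ − g x² (1 + tan²θ)/(2v₀²). With x = 543, y = −62.2, v₀ = 90.1, g = 9.81:
178.2 tan²θ − 543 tanθ + (116.0) = 0.
tanθ = [543 ± √(543² − 4 × 178.2 × (116.0))] / (2 × 178.2) = (543 ± 460.7) / 356.3, giving tanθ = 0.2311 or 2.817.
θ = 13.01° or 70.46°; the larger is 70.46°.

70.46°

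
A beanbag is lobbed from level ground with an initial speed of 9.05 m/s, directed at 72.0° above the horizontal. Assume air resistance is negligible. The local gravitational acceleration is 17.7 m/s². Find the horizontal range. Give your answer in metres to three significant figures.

Horizontal component vₓ = 9.050 cos 72.0° = 2.797 m/s; vertical v_y0 = 9.050 sin 72.0° = 8.607 m/s.
Time aloft: T = 2 v_y0 / g = 2 × 8.607 / 17.7 = 0.9725 s.
Range: R = vₓ T = 2.797 × 0.9725 = 2.720 m.

2.72 m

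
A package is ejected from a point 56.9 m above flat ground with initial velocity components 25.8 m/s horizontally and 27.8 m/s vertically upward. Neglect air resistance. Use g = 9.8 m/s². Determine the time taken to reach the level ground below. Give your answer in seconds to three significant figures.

7.27 s

With up positive and y = 0 at the ground: y(t) = 56.9 + (27.80) t − 4.900 t². Setting y = 0 and taking the positive root: t = [27.80 + √(27.80² + 2·9.80·56.9)] / 9.80 = (27.80 + 43.45) / 9.80 = 7.271 s.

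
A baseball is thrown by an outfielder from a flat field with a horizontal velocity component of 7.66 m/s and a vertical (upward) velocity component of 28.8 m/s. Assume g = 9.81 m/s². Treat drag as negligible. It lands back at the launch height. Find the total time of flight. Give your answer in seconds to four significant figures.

5.872 s

Time of flight on level ground: T = 2 v_y0 / g = 2 × 28.80 / 9.81 = 5.872 s.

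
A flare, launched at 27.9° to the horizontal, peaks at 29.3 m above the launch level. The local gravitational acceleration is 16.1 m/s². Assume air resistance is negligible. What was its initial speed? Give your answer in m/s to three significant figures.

At the peak v_y = 0, so v_y0 = √(2gH) = √(2 × 16.1 × 29.3) = 30.72 m/s.
v_y0 = v₀ sin θ ⇒ v₀ = 30.72 / sin 27.9° = 65.64 m/s.

65.6 m/s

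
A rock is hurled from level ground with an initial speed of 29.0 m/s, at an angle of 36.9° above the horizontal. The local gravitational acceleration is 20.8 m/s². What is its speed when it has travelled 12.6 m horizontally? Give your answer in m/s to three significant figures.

24.0 m/s

Horizontal component vₓ = 29.00 cos 36.9° = 23.19 m/s; vertical v_y0 = 29.00 sin 36.9° = 17.41 m/s.
x = vₓ t ⇒ t = 12.6/23.19 = 0.5433 s.
Vertical velocity there: v_y = v_y0 − g t = 17.41 − 20.8 × 0.5433 = 6.111 m/s.
Speed: √(vₓ² + v_y²) = √(23.19² + 6.111²) = 23.98 m/s.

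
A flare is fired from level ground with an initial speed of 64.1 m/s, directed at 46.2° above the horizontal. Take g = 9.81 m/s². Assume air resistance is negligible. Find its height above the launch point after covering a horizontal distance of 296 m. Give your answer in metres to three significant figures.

Horizontal component vₓ = 64.10 cos 46.2° = 44.37 m/s; vertical v_y0 = 64.10 sin 46.2° = 46.26 m/s.
At x = 296 m, t = x/vₓ = 296/44.37 = 6.672 s.
Height: y = v_y0 t − ½ g t² = 46.26 × 6.672 − 4.905 × 6.672² = 308.7 − 218.3 = 90.34 m.

90.3 m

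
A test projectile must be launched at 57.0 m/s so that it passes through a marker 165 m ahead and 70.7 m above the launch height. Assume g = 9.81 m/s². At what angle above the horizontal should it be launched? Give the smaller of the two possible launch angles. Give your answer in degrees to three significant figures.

Trajectory: y = x tanθ − g x² (1 + tan²θ)/(2v₀²). With x = 165, y = 70.7, v₀ = 57.0, g = 9.81:
41.10 tan²θ − 165 tanθ + (111.8) = 0.
tanθ = [165 ± √(165² − 4 × 41.10 × (111.8))] / (2 × 41.10) = (165 ± 94.04) / 82.20, giving tanθ = 0.8632 or 3.151.
θ = 40.80° or 72.39°; the smaller is 40.80°.

40.8°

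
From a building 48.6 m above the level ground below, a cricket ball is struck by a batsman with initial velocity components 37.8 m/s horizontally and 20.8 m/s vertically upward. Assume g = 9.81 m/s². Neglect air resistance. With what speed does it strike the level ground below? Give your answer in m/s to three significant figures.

53.1 m/s

With up positive and y = 0 at the ground: y(t) = 48.6 + (20.80) t − 4.905 t². Setting y = 0 and taking the positive root: t = [20.80 + √(20.80² + 2·9.81·48.6)] / 9.81 = (20.80 + 37.23) / 9.81 = 5.916 s.
Vertical velocity at impact: v_y = v_y0 − g t = 20.80 − 9.81 × 5.916 = −37.23 m/s.
Speed: |v| = √(vₓ² + v_y²) = √(37.80² + 37.23²) = 53.06 m/s.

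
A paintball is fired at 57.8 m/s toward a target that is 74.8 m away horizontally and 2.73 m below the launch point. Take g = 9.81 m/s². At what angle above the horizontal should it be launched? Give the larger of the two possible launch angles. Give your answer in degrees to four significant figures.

83.68°

Trajectory: y = x tanθ − g x² (1 + tan²θ)/(2v₀²). With x = 74.8, y = −2.73, v₀ = 57.8, g = 9.81:
8.215 tan²θ − 74.8 tanθ + (5.485) = 0.
tanθ = [74.8 ± √(74.8² − 4 × 8.215 × (5.485))] / (2 × 8.215) = (74.8 ± 73.59) / 16.43, giving tanθ = 0.07392 or 9.032.
θ = 4.228° or 83.68°; the larger is 83.68°.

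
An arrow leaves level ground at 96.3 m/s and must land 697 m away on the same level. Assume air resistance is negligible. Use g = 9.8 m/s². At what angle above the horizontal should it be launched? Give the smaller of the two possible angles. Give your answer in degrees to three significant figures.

23.7°

From R = (v₀²/g) sin 2θ: sin 2θ = 9.80 × 697 / 9273.7 = 0.7366.
2θ = 47.44° or 180° − 47.44° = 132.6°, so θ = 23.72° or 66.28°.
The smaller angle is 23.72°.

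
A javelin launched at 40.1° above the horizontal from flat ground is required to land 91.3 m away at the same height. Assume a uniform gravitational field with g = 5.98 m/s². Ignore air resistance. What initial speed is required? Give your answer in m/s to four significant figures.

23.54 m/s

From R = (v₀² / g) sin 2θ: v₀ = √(gR / sin 2θ).
v₀ = √(5.98 × 91.3 / sin 80.20°) = √(546.0 / 0.9854) = √554.06 = 23.54 m/s.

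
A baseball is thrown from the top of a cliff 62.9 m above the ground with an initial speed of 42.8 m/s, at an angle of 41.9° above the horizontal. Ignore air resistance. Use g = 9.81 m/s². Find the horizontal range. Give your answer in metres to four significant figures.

Resolve: vₓ = 42.80 cos 41.9° = 31.86 m/s and v_y0 = 42.80 sin 41.9° = 28.58 m/s.
With up positive and y = 0 at the ground: y(t) = 62.9 + (28.58) t − 4.905 t². Setting y = 0 and taking the positive root: t = [28.58 + √(28.58² + 2·9.81·62.9)] / 9.81 = (28.58 + 45.29) / 9.81 = 7.530 s.
Horizontal distance: R = vₓ t = 31.86 × 7.530 = 239.9 m.

239.9 m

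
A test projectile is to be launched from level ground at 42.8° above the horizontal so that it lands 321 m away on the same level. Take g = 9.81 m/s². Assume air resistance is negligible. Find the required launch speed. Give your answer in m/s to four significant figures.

From R = (v₀² / g) sin 2θ: v₀ = √(gR / sin 2θ).
v₀ = √(9.81 × 321 / sin 85.60°) = √(3149 / 0.9971) = √3158.3 = 56.20 m/s.

56.20 m/s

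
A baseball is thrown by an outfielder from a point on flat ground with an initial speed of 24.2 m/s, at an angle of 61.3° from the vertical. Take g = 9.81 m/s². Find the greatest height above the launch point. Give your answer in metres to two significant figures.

6.9 m

Components: vₓ = 24.20 sin 61.3° = 21.23 m/s, v_y0 = 24.20 cos 61.3° = 11.62 m/s.
At the apex v_y = 0, so H = v_y0²/(2g) = 11.62²/19.62 = 6.884 m.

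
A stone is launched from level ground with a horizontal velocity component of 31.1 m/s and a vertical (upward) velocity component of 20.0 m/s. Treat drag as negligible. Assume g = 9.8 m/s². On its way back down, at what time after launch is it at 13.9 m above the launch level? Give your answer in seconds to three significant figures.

3.19 s

Set y = v_y0 t − ½ g t² = 13.9: 4.900 t² − 20.00 t + 13.9 = 0.
t = [20.00 ± √(20.00² − 2·9.80·13.9)] / 9.80 = (20.00 ± 11.29) / 9.80, so t = 0.8883 s or t = 3.193 s.
The descending-branch root is 3.193 s.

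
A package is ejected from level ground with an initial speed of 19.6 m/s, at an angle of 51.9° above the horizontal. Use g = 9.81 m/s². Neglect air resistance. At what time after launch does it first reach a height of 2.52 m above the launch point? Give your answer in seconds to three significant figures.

Components: vₓ = 19.60 cos 51.9° = 12.09 m/s, v_y0 = 19.60 sin 51.9° = 15.42 m/s.
Require v_y0 t − ½ g t² = 2.52, i.e. 4.905 t² − 15.42 t + 2.52 = 0.
Quadratic formula: t = (15.42 ± √188.46) / 9.81 = (15.42 ± 13.73) / 9.81 → t = 0.1729 s or 2.972 s.
The first (ascending) time is 0.1729 s.

0.173 s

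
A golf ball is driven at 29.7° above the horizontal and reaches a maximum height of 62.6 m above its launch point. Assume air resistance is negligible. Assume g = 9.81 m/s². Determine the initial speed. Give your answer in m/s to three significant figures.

70.7 m/s

At the peak v_y = 0, so v_y0 = √(2gH) = √(2 × 9.81 × 62.6) = 35.05 m/s.
v_y0 = v₀ sin θ ⇒ v₀ = 35.05 / sin 29.7° = 70.73 m/s.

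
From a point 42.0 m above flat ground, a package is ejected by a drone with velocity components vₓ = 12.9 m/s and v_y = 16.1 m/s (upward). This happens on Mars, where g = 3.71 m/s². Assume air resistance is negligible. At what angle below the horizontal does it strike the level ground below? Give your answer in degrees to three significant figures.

61.6°

Vertical motion (up positive, ground at y = 0): 1.855 t² − (16.10) t − 42.0 = 0, so t = (16.10 + √(16.10² + 2·3.71·42.0)) / 3.71 = (16.10 + 23.89) / 3.71 = 10.78 s.
At impact: v_y = v_y0 − g t = −23.89 m/s; vₓ = 12.90 m/s.
Angle below horizontal: arctan(|v_y|/vₓ) = arctan(23.89/12.90) = 61.63°.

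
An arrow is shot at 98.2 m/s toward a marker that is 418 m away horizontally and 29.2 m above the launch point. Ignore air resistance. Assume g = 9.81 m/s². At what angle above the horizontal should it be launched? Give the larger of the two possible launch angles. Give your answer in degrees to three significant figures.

77.2°

Trajectory: y = x tanθ − g x² (1 + tan²θ)/(2v₀²). With x = 418, y = 29.2, v₀ = 98.2, g = 9.81:
88.87 tan²θ − 418 tanθ + (118.1) = 0.
tanθ = [418 ± √(418² − 4 × 88.87 × (118.1))] / (2 × 88.87) = (418 ± 364.3) / 177.7, giving tanθ = 0.3018 or 4.402.
θ = 16.80° or 77.20°; the larger is 77.20°.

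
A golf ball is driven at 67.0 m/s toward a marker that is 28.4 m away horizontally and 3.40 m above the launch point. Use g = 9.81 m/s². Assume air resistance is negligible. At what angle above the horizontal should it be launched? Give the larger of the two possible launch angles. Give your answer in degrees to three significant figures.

88.2°

Trajectory: y = x tanθ − g x² (1 + tan²θ)/(2v₀²). With x = 28.4, y = 3.40, v₀ = 67.0, g = 9.81:
0.8813 tan²θ − 28.4 tanθ + (4.281) = 0.
tanθ = [28.4 ± √(28.4² − 4 × 0.8813 × (4.281))] / (2 × 0.8813) = (28.4 ± 28.13) / 1.763, giving tanθ = 0.1515 or 32.07.
θ = 8.613° or 88.21°; the larger is 88.21°.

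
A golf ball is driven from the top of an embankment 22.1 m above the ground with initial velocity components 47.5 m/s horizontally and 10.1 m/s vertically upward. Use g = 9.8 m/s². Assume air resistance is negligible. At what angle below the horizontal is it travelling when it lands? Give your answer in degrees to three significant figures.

26.0°

Vertical motion (up positive, ground at y = 0): 4.900 t² − (10.10) t − 22.1 = 0, so t = (10.10 + √(10.10² + 2·9.80·22.1)) / 9.80 = (10.10 + 23.13) / 9.80 = 3.391 s.
At impact: v_y = v_y0 − g t = −23.13 m/s; vₓ = 47.50 m/s.
Angle below horizontal: arctan(|v_y|/vₓ) = arctan(23.13/47.50) = 25.97°.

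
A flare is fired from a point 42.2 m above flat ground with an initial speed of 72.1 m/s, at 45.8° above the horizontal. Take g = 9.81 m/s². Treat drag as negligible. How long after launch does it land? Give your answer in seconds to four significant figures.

11.30 s

Resolve: vₓ = 72.10 cos 45.8° = 50.27 m/s and v_y0 = 72.10 sin 45.8° = 51.69 m/s.
The projectile lands when y = 42.2 + (51.69) t − ½·9.81·t² = 0. Positive root: t = (51.69 + √(51.69² + 2·9.81·42.2)) / 9.81 = (51.69 + 59.16) / 9.81 = 11.30 s.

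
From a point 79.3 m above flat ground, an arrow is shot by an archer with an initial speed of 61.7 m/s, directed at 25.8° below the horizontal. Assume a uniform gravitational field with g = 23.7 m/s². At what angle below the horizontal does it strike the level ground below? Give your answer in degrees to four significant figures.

Horizontal component vₓ = 61.70 cos 25.8° = 55.55 m/s; vertical v_y0 = −26.85 m/s (downward).
Vertical motion (up positive, ground at y = 0): 11.85 t² − (−26.85) t − 79.3 = 0, so t = (−26.85 + √(26.85² + 2·23.7·79.3)) / 23.7 = (−26.85 + 66.93) / 23.7 = 1.691 s.
At impact: v_y = v_y0 − g t = −66.93 m/s; vₓ = 55.55 m/s.
Angle below horizontal: arctan(|v_y|/vₓ) = arctan(66.93/55.55) = 50.31°.

50.31°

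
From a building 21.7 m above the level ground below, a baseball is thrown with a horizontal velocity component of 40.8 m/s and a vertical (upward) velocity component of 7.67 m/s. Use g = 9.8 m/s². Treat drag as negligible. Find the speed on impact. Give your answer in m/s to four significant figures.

The projectile lands when y = 21.7 + (7.670) t − ½·9.80·t² = 0. Positive root: t = (7.670 + √(7.670² + 2·9.80·21.7)) / 9.80 = (7.670 + 22.00) / 9.80 = 3.028 s.
Vertical velocity at impact: v_y = v_y0 − g t = 7.670 − 9.80 × 3.028 = −22.00 m/s.
Speed: |v| = √(vₓ² + v_y²) = √(40.80² + 22.00²) = 46.36 m/s.

46.36 m/s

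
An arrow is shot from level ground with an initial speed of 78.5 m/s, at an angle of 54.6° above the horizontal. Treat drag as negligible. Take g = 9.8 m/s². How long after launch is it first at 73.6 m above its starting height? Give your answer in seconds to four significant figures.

Components: vₓ = 78.50 cos 54.6° = 45.47 m/s, v_y0 = 78.50 sin 54.6° = 63.99 m/s.
Set y = v_y0 t − ½ g t² = 73.6: 4.900 t² − 63.99 t + 73.6 = 0.
Quadratic formula: t = (63.99 ± √2651.8) / 9.80 = (63.99 ± 51.50) / 9.80 → t = 1.275 s or 11.78 s.
The first (ascending) time is 1.275 s.

1.275 s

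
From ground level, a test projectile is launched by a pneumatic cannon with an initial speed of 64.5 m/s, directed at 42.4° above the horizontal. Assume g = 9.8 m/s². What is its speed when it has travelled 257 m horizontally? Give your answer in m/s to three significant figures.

Resolve: vₓ = 64.50 cos 42.4° = 47.63 m/s and v_y0 = 64.50 sin 42.4° = 43.49 m/s.
At x = 257 m, t = x/vₓ = 257/47.63 = 5.396 s.
Vertical velocity there: v_y = v_y0 − g t = 43.49 − 9.80 × 5.396 = −9.386 m/s.
Speed: √(vₓ² + v_y²) = √(47.63² + 9.386²) = 48.55 m/s.

48.5 m/s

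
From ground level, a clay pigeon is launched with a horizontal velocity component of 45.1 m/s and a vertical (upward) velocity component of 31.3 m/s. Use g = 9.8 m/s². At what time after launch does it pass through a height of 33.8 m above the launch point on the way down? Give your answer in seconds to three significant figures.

Set y = v_y0 t − ½ g t² = 33.8: 4.900 t² − 31.30 t + 33.8 = 0.
t = [31.30 ± √(31.30² − 2·9.80·33.8)] / 9.80 = (31.30 ± 17.81) / 9.80, so t = 1.376 s or t = 5.011 s.
The descending-branch root is 5.011 s.

5.01 s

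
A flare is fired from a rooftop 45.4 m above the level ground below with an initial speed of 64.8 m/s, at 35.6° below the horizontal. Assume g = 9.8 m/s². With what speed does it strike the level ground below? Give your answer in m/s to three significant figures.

71.3 m/s

Resolve: vₓ = 64.80 cos 35.6° = 52.69 m/s and v_y0 = −37.72 m/s (downward).
The projectile lands when y = 45.4 + (−37.72) t − ½·9.80·t² = 0. Positive root: t = (−37.72 + √(37.72² + 2·9.80·45.4)) / 9.80 = (−37.72 + 48.09) / 9.80 = 1.058 s.
Vertical velocity at impact: v_y = v_y0 − g t = −37.72 − 9.80 × 1.058 = −48.09 m/s.
Speed: |v| = √(vₓ² + v_y²) = √(52.69² + 48.09²) = 71.34 m/s.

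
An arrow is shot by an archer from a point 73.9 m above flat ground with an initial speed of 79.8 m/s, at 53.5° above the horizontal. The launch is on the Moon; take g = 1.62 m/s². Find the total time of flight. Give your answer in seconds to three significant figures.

Horizontal component vₓ = 79.80 cos 53.5° = 47.47 m/s; vertical v_y0 = 79.80 sin 53.5° = 64.15 m/s.
The projectile lands when y = 73.9 + (64.15) t − ½·1.62·t² = 0. Positive root: t = (64.15 + √(64.15² + 2·1.62·73.9)) / 1.62 = (64.15 + 65.99) / 1.62 = 80.33 s.

80.3 s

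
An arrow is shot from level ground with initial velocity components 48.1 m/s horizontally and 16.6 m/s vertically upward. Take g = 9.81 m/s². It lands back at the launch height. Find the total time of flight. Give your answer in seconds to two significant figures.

3.4 s

Landing at launch height ⇒ T = 2 v_y0 / g = 2 × 16.60 / 9.81 = 3.384 s.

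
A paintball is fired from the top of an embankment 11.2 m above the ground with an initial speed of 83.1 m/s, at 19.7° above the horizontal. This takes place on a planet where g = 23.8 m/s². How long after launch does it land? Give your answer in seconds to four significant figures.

Horizontal component vₓ = 83.10 cos 19.7° = 78.24 m/s; vertical v_y0 = 83.10 sin 19.7° = 28.01 m/s.
With up positive and y = 0 at the ground: y(t) = 11.2 + (28.01) t − 11.90 t². Setting y = 0 and taking the positive root: t = [28.01 + √(28.01² + 2·23.8·11.2)] / 23.8 = (28.01 + 36.30) / 23.8 = 2.702 s.

2.702 s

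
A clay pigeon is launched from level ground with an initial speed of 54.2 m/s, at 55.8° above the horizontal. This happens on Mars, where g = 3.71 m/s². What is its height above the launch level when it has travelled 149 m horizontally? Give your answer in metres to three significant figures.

175 m

Resolve: vₓ = 54.20 cos 55.8° = 30.46 m/s and v_y0 = 54.20 sin 55.8° = 44.83 m/s.
x = vₓ t ⇒ t = 149/30.46 = 4.891 s.
Height: y = v_y0 t − ½ g t² = 44.83 × 4.891 − 1.855 × 4.891² = 219.2 − 44.37 = 174.9 m.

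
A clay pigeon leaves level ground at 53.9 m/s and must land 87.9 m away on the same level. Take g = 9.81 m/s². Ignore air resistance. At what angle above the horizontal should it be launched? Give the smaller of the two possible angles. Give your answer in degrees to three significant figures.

8.63°

From R = (v₀²/g) sin 2θ: sin 2θ = 9.81 × 87.9 / 2905.2 = 0.2968.
2θ = 17.27° or 180° − 17.27° = 162.7°, so θ = 8.633° or 81.37°.
The smaller angle is 8.633°.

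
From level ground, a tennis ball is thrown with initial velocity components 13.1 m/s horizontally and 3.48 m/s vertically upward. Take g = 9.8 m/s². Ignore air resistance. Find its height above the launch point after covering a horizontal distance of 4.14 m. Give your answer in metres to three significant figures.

0.610 m

At x = 4.14 m, t = x/vₓ = 4.14/13.10 = 0.3160 s.
Height: y = v_y0 t − ½ g t² = 3.480 × 0.3160 − 4.900 × 0.3160² = 1.100 − 0.4894 = 0.6104 m.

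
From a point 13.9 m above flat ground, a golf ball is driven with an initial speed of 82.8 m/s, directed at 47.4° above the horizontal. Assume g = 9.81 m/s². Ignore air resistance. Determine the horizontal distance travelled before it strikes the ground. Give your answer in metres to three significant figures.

709 m

vₓ = 82.80 cos 47.4° = 56.05 m/s; v_y0 = 82.80 sin 47.4° = 60.95 m/s.
The projectile lands when y = 13.9 + (60.95) t − ½·9.81·t² = 0. Positive root: t = (60.95 + √(60.95² + 2·9.81·13.9)) / 9.81 = (60.95 + 63.15) / 9.81 = 12.65 s.
Horizontal distance: R = vₓ t = 56.05 × 12.65 = 709.0 m.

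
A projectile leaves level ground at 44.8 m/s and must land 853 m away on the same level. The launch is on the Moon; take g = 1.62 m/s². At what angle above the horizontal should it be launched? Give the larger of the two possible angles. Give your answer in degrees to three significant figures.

68.2°

From R = (v₀²/g) sin 2θ: sin 2θ = 1.62 × 853 / 2007.0 = 0.6885.
2θ = 43.51° or 180° − 43.51° = 136.5°, so θ = 21.76° or 68.24°.
The larger angle is 68.24°.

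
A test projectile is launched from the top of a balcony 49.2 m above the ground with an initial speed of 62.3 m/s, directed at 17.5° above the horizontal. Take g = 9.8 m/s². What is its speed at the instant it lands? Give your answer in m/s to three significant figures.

Horizontal component vₓ = 62.30 cos 17.5° = 59.42 m/s; vertical v_y0 = 62.30 sin 17.5° = 18.73 m/s.
With up positive and y = 0 at the ground: y(t) = 49.2 + (18.73) t − 4.900 t². Setting y = 0 and taking the positive root: t = [18.73 + √(18.73² + 2·9.80·49.2)] / 9.80 = (18.73 + 36.27) / 9.80 = 5.612 s.
Vertical velocity at impact: v_y = v_y0 − g t = 18.73 − 9.80 × 5.612 = −36.27 m/s.
Speed: |v| = √(vₓ² + v_y²) = √(59.42² + 36.27²) = 69.61 m/s.

69.6 m/s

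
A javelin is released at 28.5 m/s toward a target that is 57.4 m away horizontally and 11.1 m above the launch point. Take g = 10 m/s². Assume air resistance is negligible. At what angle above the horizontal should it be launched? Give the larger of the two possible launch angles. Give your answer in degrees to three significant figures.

Trajectory: y = x tanθ − g x² (1 + tan²θ)/(2v₀²). With x = 57.4, y = 11.1, v₀ = 28.5, g = 10.0:
20.28 tan²θ − 57.4 tanθ + (31.38) = 0.
tanθ = [57.4 ± √(57.4² − 4 × 20.28 × (31.38))] / (2 × 20.28) = (57.4 ± 27.37) / 40.56, giving tanθ = 0.7404 or 2.090.
θ = 36.52° or 64.43°; the larger is 64.43°.

64.4°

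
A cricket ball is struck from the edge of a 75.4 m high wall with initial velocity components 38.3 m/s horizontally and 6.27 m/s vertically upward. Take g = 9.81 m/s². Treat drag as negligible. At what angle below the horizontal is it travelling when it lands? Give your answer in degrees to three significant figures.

The projectile lands when y = 75.4 + (6.270) t − ½·9.81·t² = 0. Positive root: t = (6.270 + √(6.270² + 2·9.81·75.4)) / 9.81 = (6.270 + 38.97) / 9.81 = 4.612 s.
At impact: v_y = v_y0 − g t = −38.97 m/s; vₓ = 38.30 m/s.
Angle below horizontal: arctan(|v_y|/vₓ) = arctan(38.97/38.30) = 45.50°.

45.5°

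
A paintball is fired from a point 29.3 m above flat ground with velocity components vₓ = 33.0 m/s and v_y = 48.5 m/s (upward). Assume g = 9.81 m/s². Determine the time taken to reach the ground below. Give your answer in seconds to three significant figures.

Vertical motion (up positive, ground at y = 0): 4.905 t² − (48.50) t − 29.3 = 0, so t = (48.50 + √(48.50² + 2·9.81·29.3)) / 9.81 = (48.50 + 54.10) / 9.81 = 10.46 s.

10.5 s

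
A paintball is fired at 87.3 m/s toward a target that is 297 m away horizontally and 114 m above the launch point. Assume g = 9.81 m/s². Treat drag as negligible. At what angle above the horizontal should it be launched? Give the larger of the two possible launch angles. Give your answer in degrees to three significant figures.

Trajectory: y = x tanθ − g x² (1 + tan²θ)/(2v₀²). With x = 297, y = 114, v₀ = 87.3, g = 9.81:
56.77 tan²θ − 297 tanθ + (170.8) = 0.
tanθ = [297 ± √(297² − 4 × 56.77 × (170.8))] / (2 × 56.77) = (297 ± 222.3) / 113.5, giving tanθ = 0.6577 or 4.574.
θ = 33.33° or 77.67°; the larger is 77.67°.

77.7°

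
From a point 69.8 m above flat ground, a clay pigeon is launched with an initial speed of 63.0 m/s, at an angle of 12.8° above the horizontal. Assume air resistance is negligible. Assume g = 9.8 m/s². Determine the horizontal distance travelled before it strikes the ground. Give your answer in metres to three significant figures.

335 m

Components: vₓ = 63.00 cos 12.8° = 61.43 m/s, v_y0 = 63.00 sin 12.8° = 13.96 m/s.
Vertical motion (up positive, ground at y = 0): 4.900 t² − (13.96) t − 69.8 = 0, so t = (13.96 + √(13.96² + 2·9.80·69.8)) / 9.80 = (13.96 + 39.53) / 9.80 = 5.458 s.
Horizontal distance: R = vₓ t = 61.43 × 5.458 = 335.3 m.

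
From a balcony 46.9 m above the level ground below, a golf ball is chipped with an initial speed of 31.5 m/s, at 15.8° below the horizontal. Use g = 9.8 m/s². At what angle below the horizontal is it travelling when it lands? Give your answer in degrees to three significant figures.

46.1°

Horizontal component vₓ = 31.50 cos 15.8° = 30.31 m/s; vertical v_y0 = −8.577 m/s (downward).
The projectile lands when y = 46.9 + (−8.577) t − ½·9.80·t² = 0. Positive root: t = (−8.577 + √(8.577² + 2·9.80·46.9)) / 9.80 = (−8.577 + 31.51) / 9.80 = 2.340 s.
At impact: v_y = v_y0 − g t = −31.51 m/s; vₓ = 30.31 m/s.
Angle below horizontal: arctan(|v_y|/vₓ) = arctan(31.51/30.31) = 46.11°.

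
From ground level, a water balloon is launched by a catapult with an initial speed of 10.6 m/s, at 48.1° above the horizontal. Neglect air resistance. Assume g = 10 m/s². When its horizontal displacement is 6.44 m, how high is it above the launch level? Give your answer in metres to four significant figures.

Components: vₓ = 10.60 cos 48.1° = 7.079 m/s, v_y0 = 10.60 sin 48.1° = 7.890 m/s.
Time to reach x = 6.44 m: t = x/vₓ = 6.44/7.079 = 0.9097 s.
Height: y = v_y0 t − ½ g t² = 7.890 × 0.9097 − 5.000 × 0.9097² = 7.177 − 4.138 = 3.039 m.

3.039 m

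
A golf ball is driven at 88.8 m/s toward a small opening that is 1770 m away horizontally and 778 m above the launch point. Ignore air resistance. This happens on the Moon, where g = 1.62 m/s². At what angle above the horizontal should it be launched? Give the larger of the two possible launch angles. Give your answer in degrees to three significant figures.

78.2°

Trajectory: y = x tanθ − g x² (1 + tan²θ)/(2v₀²). With x = 1770, y = 778, v₀ = 88.8, g = 1.62:
321.8 tan²θ − 1770 tanθ + (1100) = 0.
tanθ = [1770 ± √(1770² − 4 × 321.8 × (1100))] / (2 × 321.8) = (1770 ± 1310) / 643.6, giving tanθ = 0.7141 or 4.786.
θ = 35.53° or 78.20°; the larger is 78.20°.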